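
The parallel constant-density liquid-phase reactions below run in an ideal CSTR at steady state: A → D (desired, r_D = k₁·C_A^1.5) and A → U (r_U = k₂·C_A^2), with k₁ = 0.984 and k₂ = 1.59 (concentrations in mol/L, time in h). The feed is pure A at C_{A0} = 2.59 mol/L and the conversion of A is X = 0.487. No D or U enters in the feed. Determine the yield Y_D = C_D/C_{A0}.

0.170

Exit C_A = C_{A0}(1−X) = 2.59×0.513 = 1.329 mol/L.
A CSTR operates uniformly at the exit composition, giving r_D = 1.507 and r_U = 2.807 (each k·C_A^n at C_A = 1.329).
Fraction of consumed A going to D: r_D/(r_D+r_U) = 0.3493.
C_D = 0.3493·C_{A0}·X = 0.3493×2.59×0.487 = 0.441 mol/L; Y_D = C_D/C_{A0} = 0.170.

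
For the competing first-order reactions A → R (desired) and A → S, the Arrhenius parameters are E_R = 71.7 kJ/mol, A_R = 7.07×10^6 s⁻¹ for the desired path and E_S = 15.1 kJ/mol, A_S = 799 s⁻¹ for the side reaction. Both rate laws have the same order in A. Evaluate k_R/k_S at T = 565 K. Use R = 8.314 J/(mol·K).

k_R/k_S = (A_R/A_S)·exp[−(E_R−E_S)/(RT)] = (A_R/A_S)·exp[(E_S−E_R)/(RT)].
(E_S−E_R)/(RT) = (15.1−71.7)×10³/(8.314×565) = -56600/4697 = -12.05.
k_R/k_S = (7.07×10^6/799)·exp(-12.05) = 8849 × 5.849×10^-6 = 0.0518.

0.0518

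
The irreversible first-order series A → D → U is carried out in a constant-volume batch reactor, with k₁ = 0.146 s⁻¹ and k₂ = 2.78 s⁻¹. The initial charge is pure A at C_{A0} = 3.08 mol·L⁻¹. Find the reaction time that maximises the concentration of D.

Setting dC_D/dt = 0 gives t_opt = ln(k₂/k₁)/(k₂−k₁).
= ln(2.78/0.146)/(2.78−0.146) = ln(19.04)/2.634 = 2.947/2.634 = 1.12 s.

1.12 s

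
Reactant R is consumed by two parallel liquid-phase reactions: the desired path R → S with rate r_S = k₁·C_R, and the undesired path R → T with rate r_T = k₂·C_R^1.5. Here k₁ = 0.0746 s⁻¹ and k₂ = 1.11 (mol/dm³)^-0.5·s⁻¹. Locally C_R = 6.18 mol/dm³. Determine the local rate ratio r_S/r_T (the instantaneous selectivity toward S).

0.0270

S_{S/T} = r_S/r_T = (k₁·C_R)/(k₂·C_R^1.5) = (k₁/k₂)·C_R^-0.5.
= (0.0746×6.180) / (1.11×6.180^1.5) = 0.4610/17.05 = 0.0270.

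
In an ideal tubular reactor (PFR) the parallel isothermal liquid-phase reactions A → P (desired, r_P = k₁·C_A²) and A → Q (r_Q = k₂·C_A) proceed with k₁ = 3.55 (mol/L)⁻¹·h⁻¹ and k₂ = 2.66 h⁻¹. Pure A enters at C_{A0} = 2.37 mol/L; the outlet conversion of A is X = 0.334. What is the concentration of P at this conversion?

0.572 mol/L

C_A = C_{A0}(1−X) = 1.578 mol/L.
Along a PFR/batch, dC_Q/dC_A = −r_Q/(r_P+r_Q) = −k₂/(k₂+k₁·C_A).
Integrating from C_{A0} to C_A: C_Q = (2.66/3.55)·ln[(2.66+3.55·2.37)/(2.66+3.55·1.58)] = 0.7493·ln(11.07/8.263) = 0.2193 mol/L.
Then C_P = (C_{A0}−C_A) − C_Q = 0.7916 − 0.2193 = 0.5722 mol/L.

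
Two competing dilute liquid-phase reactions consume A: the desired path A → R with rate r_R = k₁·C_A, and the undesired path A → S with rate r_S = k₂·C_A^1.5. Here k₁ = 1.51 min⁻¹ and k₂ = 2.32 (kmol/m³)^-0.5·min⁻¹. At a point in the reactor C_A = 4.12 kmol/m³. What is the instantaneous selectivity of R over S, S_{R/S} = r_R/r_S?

S_{R/S} = r_R/r_S = (k₁·C_A)/(k₂·C_A^1.5) = (k₁/k₂)·C_A^-0.5.
= (1.51×4.120) / (2.32×4.120^1.5) = 6.221/19.40 = 0.321.
The undesired path is higher order in A, so low C_A (CSTR or dilute feed) favours R.

0.321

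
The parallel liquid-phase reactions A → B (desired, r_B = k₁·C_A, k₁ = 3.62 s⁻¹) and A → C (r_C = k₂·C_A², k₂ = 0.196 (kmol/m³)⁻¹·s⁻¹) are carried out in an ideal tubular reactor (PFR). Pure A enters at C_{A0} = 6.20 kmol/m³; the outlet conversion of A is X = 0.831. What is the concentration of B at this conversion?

4.33 kmol/m³

C_A = C_{A0}(1−X) = 1.048 kmol/m³.
Along a PFR/batch, dC_B/dC_A = −r_B/(r_B+r_C) = −k₁/(k₁+k₂·C_A).
Integrating from C_{A0} to C_A: C_B = (3.62/0.196)·ln[(3.62+0.196·6.20)/(3.62+0.196·1.05)] = 18.47·ln(4.835/3.825) = 4.327 kmol/m³.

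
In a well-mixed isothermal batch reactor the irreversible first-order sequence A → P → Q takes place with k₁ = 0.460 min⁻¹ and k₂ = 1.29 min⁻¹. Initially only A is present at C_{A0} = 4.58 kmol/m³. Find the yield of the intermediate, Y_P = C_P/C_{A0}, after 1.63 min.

Solving the coupled first-order balances gives C_P(t) = [k₁/(k₂−k₁)]·C_{A0}·(e^(−k₁t) − e^(−k₂t)).
e^(−k₁t) = e^(−0.460×1.63) = e^(−0.7498) = 0.4725; e^(−k₂t) = e^(−2.103) = 0.1221.
C_P = 0.460×4.58/(1.29−0.460) × (0.4725−0.1221) = 2.538×0.3503 = 0.8893 kmol/m³.
Y_P = C_P/C_{A0} = 0.8893/4.58 = 0.194.

0.194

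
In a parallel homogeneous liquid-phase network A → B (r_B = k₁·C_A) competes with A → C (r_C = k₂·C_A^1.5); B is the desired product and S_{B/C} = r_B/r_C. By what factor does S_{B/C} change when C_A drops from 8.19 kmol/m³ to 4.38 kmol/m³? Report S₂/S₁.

S_{B/C} = (k₁/k₂)·C_A^-0.5, so S₂/S₁ = (C_{A,2}/C_{A,1})^-0.5.
= (4.38/8.19)^(-0.5) = (0.5348)^(-0.5) = 1.37.

1.37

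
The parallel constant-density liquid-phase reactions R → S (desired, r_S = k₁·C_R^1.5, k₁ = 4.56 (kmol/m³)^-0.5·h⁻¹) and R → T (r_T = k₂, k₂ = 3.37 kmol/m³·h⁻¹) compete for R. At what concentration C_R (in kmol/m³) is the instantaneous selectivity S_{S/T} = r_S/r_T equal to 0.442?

0.474 kmol/m³

S_{S/T} = (k₁/k₂)·C_R^1.5 ⇒ C_R = (S·k₂/k₁)^(1/1.5).
= (0.442×3.37/4.56)^(0.6667) = (0.3267)^(0.6667) = 0.474 kmol/m³.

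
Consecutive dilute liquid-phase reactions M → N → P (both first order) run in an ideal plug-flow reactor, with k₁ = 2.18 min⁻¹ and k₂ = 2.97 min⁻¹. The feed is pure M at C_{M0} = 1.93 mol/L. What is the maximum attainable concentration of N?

At the optimum, C_{N,max}/C_{M0} = (k₁/k₂)^[k₂/(k₂−k₁)].
= (2.18/2.97)^(2.97/(2.97−2.18)) = (0.7340)^(3.759) = 0.3127.
C_{N,max} = 0.3127×1.93 = 0.603 mol/L.

0.603 mol/L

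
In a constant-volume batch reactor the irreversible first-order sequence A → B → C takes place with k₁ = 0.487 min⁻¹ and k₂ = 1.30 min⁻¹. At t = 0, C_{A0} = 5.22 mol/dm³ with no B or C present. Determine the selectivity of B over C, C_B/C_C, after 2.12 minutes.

0.374

For first-order series with pure A initially, C_B(t) = k₁C_{A0}/(k₂−k₁)·(e^(−k₁t) − e^(−k₂t)).
e^(−k₁t) = e^(−0.487×2.12) = e^(−1.032) = 0.3561; e^(−k₂t) = e^(−2.756) = 0.06355.
C_B = 0.487×5.22/(1.30−0.487) × (0.3561−0.06355) = 3.127×0.2926 = 0.9149 mol/dm³.
C_A = C_{A0}e^(−k₁t) = 1.859 mol/dm³, so C_C = C_{A0}−C_A−C_B = 2.446 mol/dm³; C_B/C_C = 0.374.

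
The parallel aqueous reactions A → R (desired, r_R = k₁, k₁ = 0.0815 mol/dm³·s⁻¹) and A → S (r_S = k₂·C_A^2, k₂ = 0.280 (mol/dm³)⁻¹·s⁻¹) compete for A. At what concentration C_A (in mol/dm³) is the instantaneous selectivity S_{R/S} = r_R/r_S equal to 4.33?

0.259 mol/dm³

S_{R/S} = (k₁/k₂)·C_A^-2 ⇒ C_A = (S·k₂/k₁)^(-0.5).
= (4.33×0.280/0.0815)^(-0.5) = (14.88)^(-0.5) = 0.259 mol/dm³.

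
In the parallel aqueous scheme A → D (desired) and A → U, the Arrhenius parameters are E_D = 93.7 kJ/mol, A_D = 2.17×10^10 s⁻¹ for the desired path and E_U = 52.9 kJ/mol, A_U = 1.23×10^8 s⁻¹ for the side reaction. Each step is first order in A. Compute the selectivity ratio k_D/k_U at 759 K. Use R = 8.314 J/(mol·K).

0.275

With equal orders, S_{D/U} = k_D/k_U = (A_D/A_U)·exp[(E_U−E_D)/(RT)].
(E_U−E_D)/(RT) = (52.9−93.7)×10³/(8.314×759) = -40800/6310 = -6.466.
k_D/k_U = (2.17×10^10/1.23×10^8)·exp(-6.466) = 176.4 × 0.001556 = 0.275.
Since E_D > E_U, raising the temperature improves selectivity toward D.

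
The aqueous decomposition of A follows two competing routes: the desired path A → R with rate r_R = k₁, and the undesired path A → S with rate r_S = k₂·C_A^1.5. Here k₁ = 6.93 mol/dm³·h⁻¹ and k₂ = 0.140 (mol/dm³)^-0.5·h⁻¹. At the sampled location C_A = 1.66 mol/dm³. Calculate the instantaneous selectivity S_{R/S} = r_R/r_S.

23.1

S_{R/S} = r_R/r_S = (k₁)/(k₂·C_A^1.5) = (k₁/k₂)·C_A^-1.5.
= (6.93) / (0.140×1.660^1.5) = 6.930/0.2994 = 23.1.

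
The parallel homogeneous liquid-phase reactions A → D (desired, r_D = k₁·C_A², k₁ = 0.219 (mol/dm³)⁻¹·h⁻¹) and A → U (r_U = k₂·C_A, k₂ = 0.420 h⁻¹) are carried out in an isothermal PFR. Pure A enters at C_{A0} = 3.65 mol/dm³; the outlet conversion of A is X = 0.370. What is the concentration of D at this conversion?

0.818 mol/dm³

C_A = C_{A0}(1−X) = 2.300 mol/dm³.
Along a PFR/batch, dC_U/dC_A = −r_U/(r_D+r_U) = −k₂/(k₂+k₁·C_A).
Integrating from C_{A0} to C_A: C_U = (0.420/0.219)·ln[(0.420+0.219·3.65)/(0.420+0.219·2.30)] = 1.918·ln(1.219/0.9236) = 0.5328 mol/dm³.
Then C_D = (C_{A0}−C_A) − C_U = 1.350 − 0.5328 = 0.8177 mol/dm³.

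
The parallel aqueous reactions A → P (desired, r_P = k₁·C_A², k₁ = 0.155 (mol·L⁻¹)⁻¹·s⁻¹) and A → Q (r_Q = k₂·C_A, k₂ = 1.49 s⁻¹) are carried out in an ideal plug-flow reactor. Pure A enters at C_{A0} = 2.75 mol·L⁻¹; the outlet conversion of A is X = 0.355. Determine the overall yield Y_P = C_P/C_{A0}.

0.0675

C_A = C_{A0}(1−X) = 1.774 mol·L⁻¹.
Along a PFR/batch, dC_Q/dC_A = −r_Q/(r_P+r_Q) = −k₂/(k₂+k₁·C_A).
Integrating from C_{A0} to C_A: C_Q = (1.49/0.155)·ln[(1.49+0.155·2.75)/(1.49+0.155·1.77)] = 9.613·ln(1.916/1.765) = 0.7907 mol·L⁻¹.
Then C_P = (C_{A0}−C_A) − C_Q = 0.9762 − 0.7907 = 0.1855 mol·L⁻¹.
Y_P = C_P/C_{A0} = 0.1855/2.75 = 0.0675.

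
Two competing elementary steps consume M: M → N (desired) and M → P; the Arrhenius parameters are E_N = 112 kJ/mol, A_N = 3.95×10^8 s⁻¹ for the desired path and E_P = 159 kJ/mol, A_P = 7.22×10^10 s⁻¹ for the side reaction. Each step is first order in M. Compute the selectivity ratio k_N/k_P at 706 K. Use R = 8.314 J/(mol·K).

16.4

With equal orders, S_{N/P} = k_N/k_P = (A_N/A_P)·exp[(E_P−E_N)/(RT)].
(E_P−E_N)/(RT) = (159−112)×10³/(8.314×706) = 47000/5870 = 8.007.
k_N/k_P = (3.95×10^8/7.22×10^10)·exp(8.007) = 0.005471 × 3003 = 16.4.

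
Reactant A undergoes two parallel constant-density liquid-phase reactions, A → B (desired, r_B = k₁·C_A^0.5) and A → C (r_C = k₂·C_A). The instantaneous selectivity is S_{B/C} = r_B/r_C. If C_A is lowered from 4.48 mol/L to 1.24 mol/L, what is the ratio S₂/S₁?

1.90

S_{B/C} = (k₁/k₂)·C_A^-0.5, so S₂/S₁ = (C_{A,2}/C_{A,1})^-0.5.
= (1.24/4.48)^(-0.5) = (0.2768)^(-0.5) = 1.90.
Selectivity toward B rises as C_A falls — low-concentration operation is favoured.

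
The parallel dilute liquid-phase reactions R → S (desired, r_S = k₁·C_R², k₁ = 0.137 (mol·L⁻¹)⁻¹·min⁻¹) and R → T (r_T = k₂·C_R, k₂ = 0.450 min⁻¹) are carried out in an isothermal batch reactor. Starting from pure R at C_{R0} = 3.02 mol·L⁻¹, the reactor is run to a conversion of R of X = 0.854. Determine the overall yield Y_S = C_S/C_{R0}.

C_R = C_{R0}(1−X) = 0.4409 mol·L⁻¹.
Along a PFR/batch, dC_T/dC_R = −r_T/(r_S+r_T) = −k₂/(k₂+k₁·C_R).
Integrating from C_{R0} to C_R: C_T = (0.450/0.137)·ln[(0.450+0.137·3.02)/(0.450+0.137·0.441)] = 3.285·ln(0.8637/0.5104) = 1.728 mol·L⁻¹.
Then C_S = (C_{R0}−C_R) − C_T = 2.579 − 1.728 = 0.8511 mol·L⁻¹.
Y_S = C_S/C_{R0} = 0.8511/3.02 = 0.282.

0.282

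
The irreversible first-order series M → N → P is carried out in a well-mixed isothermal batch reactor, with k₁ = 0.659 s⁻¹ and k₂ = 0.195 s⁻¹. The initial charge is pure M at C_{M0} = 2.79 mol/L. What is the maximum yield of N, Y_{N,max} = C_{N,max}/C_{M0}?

0.599

For a first-order series the maximum intermediate yield is C_{N,max}/C_{M0} = (k₁/k₂)^[k₂/(k₂−k₁)].
= (0.659/0.195)^(0.195/(0.195−0.659)) = (3.379)^(-0.4203) = 0.5994.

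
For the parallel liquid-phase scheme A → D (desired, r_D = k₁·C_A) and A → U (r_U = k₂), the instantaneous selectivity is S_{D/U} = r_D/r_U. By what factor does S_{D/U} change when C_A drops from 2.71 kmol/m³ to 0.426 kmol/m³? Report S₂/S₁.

0.157

S_{D/U} = (k₁/k₂)·C_A, so S₂/S₁ = (C_{A,2}/C_{A,1}).
= 0.426/2.71 = 0.157.
Selectivity toward D falls as C_A falls — high-concentration operation is favoured.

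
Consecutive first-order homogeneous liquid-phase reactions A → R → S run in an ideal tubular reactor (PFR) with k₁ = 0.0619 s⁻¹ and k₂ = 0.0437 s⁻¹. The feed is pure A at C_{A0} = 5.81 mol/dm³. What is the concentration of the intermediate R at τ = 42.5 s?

For first-order series with pure A initially, C_R(τ) = k₁C_{A0}/(k₂−k₁)·(e^(−k₁τ) − e^(−k₂τ)).
e^(−k₁τ) = e^(−0.0619×42.5) = e^(−2.631) = 0.07202; e^(−k₂τ) = e^(−1.857) = 0.1561.
C_R = 0.0619×5.81/(0.0437−0.0619) × (0.07202−0.1561) = (-19.76)×(-0.08408) = 1.661 mol/dm³.

1.66 mol/dm³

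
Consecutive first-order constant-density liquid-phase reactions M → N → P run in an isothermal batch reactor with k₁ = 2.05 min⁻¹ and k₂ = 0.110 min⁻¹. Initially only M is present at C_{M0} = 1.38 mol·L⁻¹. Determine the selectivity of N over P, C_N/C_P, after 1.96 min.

5.58

For first-order series with pure M initially, C_N(t) = k₁C_{M0}/(k₂−k₁)·(e^(−k₁t) − e^(−k₂t)).
e^(−k₁t) = e^(−2.05×1.96) = e^(−4.018) = 0.01799; e^(−k₂t) = e^(−0.2156) = 0.8061.
C_N = 2.05×1.38/(0.110−2.05) × (0.01799−0.8061) = (-1.458)×(-0.7881) = 1.149 mol·L⁻¹.
C_M = C_{M0}e^(−k₁t) = 0.02482 mol·L⁻¹, so C_P = C_{M0}−C_M−C_N = 0.2060 mol·L⁻¹; C_N/C_P = 5.58.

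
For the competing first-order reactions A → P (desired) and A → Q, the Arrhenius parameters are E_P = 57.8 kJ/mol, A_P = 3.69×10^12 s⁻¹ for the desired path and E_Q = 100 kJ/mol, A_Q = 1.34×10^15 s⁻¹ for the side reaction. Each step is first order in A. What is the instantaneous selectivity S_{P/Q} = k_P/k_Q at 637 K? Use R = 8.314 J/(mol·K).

k_P/k_Q = (A_P/A_Q)·exp[−(E_P−E_Q)/(RT)] = (A_P/A_Q)·exp[(E_Q−E_P)/(RT)].
(E_Q−E_P)/(RT) = (100−57.8)×10³/(8.314×637) = 42200/5296 = 7.968.
k_P/k_Q = (3.69×10^12/1.34×10^15)·exp(7.968) = 0.002754 × 2888 = 7.95.

7.95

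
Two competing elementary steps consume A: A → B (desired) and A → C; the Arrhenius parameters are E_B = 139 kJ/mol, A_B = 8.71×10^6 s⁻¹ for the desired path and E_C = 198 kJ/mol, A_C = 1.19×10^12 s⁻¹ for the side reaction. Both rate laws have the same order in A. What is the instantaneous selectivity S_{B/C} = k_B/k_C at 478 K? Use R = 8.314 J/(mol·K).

Since both paths have the same order in A, the concentration cancels and S_{B/C} = k_B/k_C = (A_B/A_C)·exp[(E_C−E_B)/(RT)].
(E_C−E_B)/(RT) = (198−139)×10³/(8.314×478) = 59000/3974 = 14.85.
k_B/k_C = (8.71×10^6/1.19×10^12)·exp(14.85) = 7.319×10^-6 × 2.803×10^6 = 20.5.

20.5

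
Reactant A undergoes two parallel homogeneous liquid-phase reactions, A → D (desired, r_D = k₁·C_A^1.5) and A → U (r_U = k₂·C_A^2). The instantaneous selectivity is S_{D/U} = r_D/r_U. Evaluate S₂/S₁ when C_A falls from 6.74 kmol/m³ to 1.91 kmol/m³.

1.88

S_{D/U} = (k₁/k₂)·C_A^-0.5, so S₂/S₁ = (C_{A,2}/C_{A,1})^-0.5.
= (1.91/6.74)^(-0.5) = (0.2834)^(-0.5) = 1.88.
Selectivity toward D rises as C_A falls — low-concentration operation is favoured.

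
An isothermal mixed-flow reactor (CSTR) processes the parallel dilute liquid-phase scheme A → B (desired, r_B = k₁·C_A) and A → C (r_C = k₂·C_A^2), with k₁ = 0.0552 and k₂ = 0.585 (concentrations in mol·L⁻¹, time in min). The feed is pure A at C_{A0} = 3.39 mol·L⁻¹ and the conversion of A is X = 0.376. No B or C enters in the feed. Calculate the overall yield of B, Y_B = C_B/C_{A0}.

Exit C_A = C_{A0}(1−X) = 3.39×0.624 = 2.115 mol·L⁻¹.
In a CSTR the entire volume is at exit conditions, so r_B = 0.0552×2.115 = 0.1168 and r_C = 0.585×2.115^2 = 2.618.
Fraction of consumed A going to B: r_B/(r_B+r_C) = 0.04270.
C_B = 0.04270·C_{A0}·X = 0.04270×3.39×0.376 = 0.0544 mol·L⁻¹; Y_B = C_B/C_{A0} = 0.0161.

0.0161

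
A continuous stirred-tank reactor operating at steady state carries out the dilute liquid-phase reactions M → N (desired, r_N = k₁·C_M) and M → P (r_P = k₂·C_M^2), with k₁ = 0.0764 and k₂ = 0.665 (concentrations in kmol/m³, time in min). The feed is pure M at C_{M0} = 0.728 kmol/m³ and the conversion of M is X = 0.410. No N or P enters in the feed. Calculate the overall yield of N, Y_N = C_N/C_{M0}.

Exit C_M = C_{M0}(1−X) = 0.728×0.590 = 0.4295 kmol/m³.
A CSTR operates uniformly at the exit composition, giving r_N = 0.03282 and r_P = 0.1227 (each k·C_M^n at C_M = 0.4295).
Fraction of consumed M going to N: r_N/(r_N+r_P) = 0.2110.
C_N = 0.2110·C_{M0}·X = 0.2110×0.728×0.410 = 0.0630 kmol/m³; Y_N = C_N/C_{M0} = 0.0865.

0.0865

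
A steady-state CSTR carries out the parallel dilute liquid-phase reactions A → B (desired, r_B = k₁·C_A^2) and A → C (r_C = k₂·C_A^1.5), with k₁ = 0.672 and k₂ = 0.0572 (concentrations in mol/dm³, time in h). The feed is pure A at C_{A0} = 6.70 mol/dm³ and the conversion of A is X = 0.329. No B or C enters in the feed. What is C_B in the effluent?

2.12 mol/dm³

Exit C_A = C_{A0}(1−X) = 6.70×0.671 = 4.496 mol/dm³.
A CSTR operates uniformly at the exit composition, giving r_B = 13.58 and r_C = 0.5452 (each k·C_A^n at C_A = 4.496).
Fraction of consumed A going to B: r_B/(r_B+r_C) = 0.9614.
C_B = 0.9614·C_{A0}·X = 0.9614×6.70×0.329 = 2.12 mol/dm³.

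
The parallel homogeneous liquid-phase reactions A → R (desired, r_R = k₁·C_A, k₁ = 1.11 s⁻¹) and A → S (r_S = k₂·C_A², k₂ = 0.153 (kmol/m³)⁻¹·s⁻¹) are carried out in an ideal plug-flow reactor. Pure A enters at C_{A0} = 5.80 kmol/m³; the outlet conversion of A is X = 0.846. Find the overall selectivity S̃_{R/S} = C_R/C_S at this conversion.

2.30

C_A = C_{A0}(1−X) = 0.8932 kmol/m³.
Along a PFR/batch, dC_R/dC_A = −r_R/(r_R+r_S) = −k₁/(k₁+k₂·C_A).
Integrating from C_{A0} to C_A: C_R = (1.11/0.153)·ln[(1.11+0.153·5.80)/(1.11+0.153·0.893)] = 7.255·ln(1.997/1.247) = 3.420 kmol/m³.
C_S = (C_{A0}−C_A)−C_R = 1.487 kmol/m³; S̃_{R/S} = 3.420/1.487 = 2.30.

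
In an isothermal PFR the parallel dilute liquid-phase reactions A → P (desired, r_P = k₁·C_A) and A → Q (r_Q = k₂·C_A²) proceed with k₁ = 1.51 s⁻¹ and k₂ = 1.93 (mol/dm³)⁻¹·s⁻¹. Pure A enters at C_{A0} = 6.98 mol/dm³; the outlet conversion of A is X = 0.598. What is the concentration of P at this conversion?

C_A = C_{A0}(1−X) = 2.806 mol/dm³.
Along a PFR/batch, dC_P/dC_A = −r_P/(r_P+r_Q) = −k₁/(k₁+k₂·C_A).
Integrating from C_{A0} to C_A: C_P = (1.51/1.93)·ln[(1.51+1.93·6.98)/(1.51+1.93·2.81)] = 0.7824·ln(14.98/6.926) = 0.6037 mol/dm³.

0.604 mol/dm³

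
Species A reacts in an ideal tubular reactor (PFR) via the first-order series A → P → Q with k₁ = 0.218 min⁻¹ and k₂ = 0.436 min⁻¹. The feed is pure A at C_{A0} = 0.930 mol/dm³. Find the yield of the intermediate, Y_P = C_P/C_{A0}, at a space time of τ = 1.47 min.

0.199

For first-order series with pure A initially, C_P(τ) = k₁C_{A0}/(k₂−k₁)·(e^(−k₁τ) − e^(−k₂τ)).
e^(−k₁τ) = e^(−0.218×1.47) = e^(−0.3205) = 0.7258; e^(−k₂τ) = e^(−0.6409) = 0.5268.
C_P = 0.218×0.930/(0.436−0.218) × (0.7258−0.5268) = 0.9300×0.1990 = 0.1851 mol/dm³.
Y_P = C_P/C_{A0} = 0.1851/0.930 = 0.199.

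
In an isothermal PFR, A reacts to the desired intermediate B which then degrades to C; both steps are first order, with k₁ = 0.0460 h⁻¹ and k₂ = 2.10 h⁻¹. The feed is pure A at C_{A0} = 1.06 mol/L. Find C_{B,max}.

0.0213 mol/L

Evaluating C_B at τ_opt = ln(k₂/k₁)/(k₂−k₁) gives C_{B,max}/C_{A0} = (k₁/k₂)^[k₂/(k₂−k₁)].
= (0.0460/2.10)^(2.10/(2.10−0.0460)) = (0.02190)^(1.022) = 0.02011.
C_{B,max} = 0.02011×1.06 = 0.0213 mol/L.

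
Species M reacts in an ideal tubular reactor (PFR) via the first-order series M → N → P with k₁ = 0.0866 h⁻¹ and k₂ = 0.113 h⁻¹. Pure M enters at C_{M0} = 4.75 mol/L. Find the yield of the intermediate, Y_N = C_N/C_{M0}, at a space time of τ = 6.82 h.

0.299

The intermediate concentration in a first-order A→B→C sequence is C_N = k₁C_{M0}(e^(−k₁τ) − e^(−k₂τ))/(k₂−k₁).
e^(−k₁τ) = e^(−0.0866×6.82) = e^(−0.5906) = 0.5540; e^(−k₂τ) = e^(−0.7707) = 0.4627.
C_N = 0.0866×4.75/(0.113−0.0866) × (0.5540−0.4627) = 15.58×0.09128 = 1.422 mol/L.
Y_N = C_N/C_{M0} = 1.422/4.75 = 0.299.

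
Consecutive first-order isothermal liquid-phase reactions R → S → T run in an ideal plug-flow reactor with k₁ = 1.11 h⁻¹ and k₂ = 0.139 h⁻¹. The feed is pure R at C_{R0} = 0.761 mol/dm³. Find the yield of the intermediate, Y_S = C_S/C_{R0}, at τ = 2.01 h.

Solving the coupled first-order balances gives C_S(τ) = [k₁/(k₂−k₁)]·C_{R0}·(e^(−k₁τ) − e^(−k₂τ)).
e^(−k₁τ) = e^(−1.11×2.01) = e^(−2.231) = 0.1074; e^(−k₂τ) = e^(−0.2794) = 0.7562.
C_S = 1.11×0.761/(0.139−1.11) × (0.1074−0.7562) = (-0.8699)×(-0.6488) = 0.5644 mol/dm³.
Y_S = C_S/C_{R0} = 0.5644/0.761 = 0.742.

0.742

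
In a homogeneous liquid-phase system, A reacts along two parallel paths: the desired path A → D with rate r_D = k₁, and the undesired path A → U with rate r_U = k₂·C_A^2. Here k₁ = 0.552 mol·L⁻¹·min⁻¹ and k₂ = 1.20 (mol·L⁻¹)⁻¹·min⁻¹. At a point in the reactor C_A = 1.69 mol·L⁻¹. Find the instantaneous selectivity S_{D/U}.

0.161

S_{D/U} = r_D/r_U = (k₁)/(k₂·C_A^2) = (k₁/k₂)·C_A^-2.
= (0.552) / (1.20×1.690^2) = 0.5520/3.427 = 0.161.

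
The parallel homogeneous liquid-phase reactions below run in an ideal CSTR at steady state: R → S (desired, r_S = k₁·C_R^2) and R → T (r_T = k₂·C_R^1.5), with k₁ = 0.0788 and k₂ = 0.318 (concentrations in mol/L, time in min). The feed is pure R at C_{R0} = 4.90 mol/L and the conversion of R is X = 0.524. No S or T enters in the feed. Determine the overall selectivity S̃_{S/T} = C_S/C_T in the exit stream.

Exit C_R = C_{R0}(1−X) = 4.90×0.476 = 2.332 mol/L.
In a CSTR the entire volume is at exit conditions, so r_S = 0.0788×2.332^2 = 0.4287 and r_T = 0.318×2.332^1.5 = 1.133.
Overall selectivity = C_S/C_T = r_Sτ/(r_Tτ) = r_S/r_T = 0.378.

0.378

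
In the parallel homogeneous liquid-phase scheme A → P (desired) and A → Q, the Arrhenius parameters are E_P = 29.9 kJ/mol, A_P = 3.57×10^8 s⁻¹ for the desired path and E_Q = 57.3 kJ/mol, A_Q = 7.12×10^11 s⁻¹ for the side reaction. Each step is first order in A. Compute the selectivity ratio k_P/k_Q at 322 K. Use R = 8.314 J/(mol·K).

14.0

Since both paths have the same order in A, the concentration cancels and S_{P/Q} = k_P/k_Q = (A_P/A_Q)·exp[(E_Q−E_P)/(RT)].
(E_Q−E_P)/(RT) = (57.3−29.9)×10³/(8.314×322) = 27400/2677 = 10.23.
k_P/k_Q = (3.57×10^8/7.12×10^11)·exp(10.23) = 5.014×10^-4 × 27859 = 14.0.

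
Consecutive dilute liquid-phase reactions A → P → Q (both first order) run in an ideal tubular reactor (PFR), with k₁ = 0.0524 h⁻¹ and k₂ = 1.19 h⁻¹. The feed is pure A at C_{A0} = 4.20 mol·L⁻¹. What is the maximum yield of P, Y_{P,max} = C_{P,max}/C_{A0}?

Evaluating C_P at τ_opt = ln(k₂/k₁)/(k₂−k₁) gives C_{P,max}/C_{A0} = (k₁/k₂)^[k₂/(k₂−k₁)].
= (0.0524/1.19)^(1.19/(1.19−0.0524)) = (0.04403)^(1.046) = 0.03813.

0.0381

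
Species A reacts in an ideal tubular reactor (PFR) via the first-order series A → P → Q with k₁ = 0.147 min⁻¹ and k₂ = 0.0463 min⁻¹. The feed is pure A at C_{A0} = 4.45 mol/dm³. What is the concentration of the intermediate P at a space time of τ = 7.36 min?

Solving the coupled first-order balances gives C_P(τ) = [k₁/(k₂−k₁)]·C_{A0}·(e^(−k₁τ) − e^(−k₂τ)).
e^(−k₁τ) = e^(−0.147×7.36) = e^(−1.082) = 0.3389; e^(−k₂τ) = e^(−0.3408) = 0.7112.
C_P = 0.147×4.45/(0.0463−0.147) × (0.3389−0.7112) = (-6.496)×(-0.3723) = 2.418 mol/dm³.

2.42 mol/dm³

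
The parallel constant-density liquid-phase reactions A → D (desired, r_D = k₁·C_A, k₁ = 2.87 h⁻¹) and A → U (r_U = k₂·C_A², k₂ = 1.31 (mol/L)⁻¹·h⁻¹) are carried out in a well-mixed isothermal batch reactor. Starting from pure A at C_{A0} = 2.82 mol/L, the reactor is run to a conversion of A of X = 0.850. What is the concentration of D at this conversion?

1.43 mol/L

C_A = C_{A0}(1−X) = 0.4230 mol/L.
Along a PFR/batch, dC_D/dC_A = −r_D/(r_D+r_U) = −k₁/(k₁+k₂·C_A).
Integrating from C_{A0} to C_A: C_D = (2.87/1.31)·ln[(2.87+1.31·2.82)/(2.87+1.31·0.423)] = 2.191·ln(6.564/3.424) = 1.426 mol/L.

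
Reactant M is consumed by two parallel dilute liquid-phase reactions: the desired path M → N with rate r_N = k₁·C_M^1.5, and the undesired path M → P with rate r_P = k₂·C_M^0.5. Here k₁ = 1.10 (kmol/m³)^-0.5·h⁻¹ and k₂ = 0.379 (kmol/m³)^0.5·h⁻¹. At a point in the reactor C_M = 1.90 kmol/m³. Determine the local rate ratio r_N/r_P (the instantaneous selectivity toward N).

S_{N/P} = r_N/r_P = (k₁·C_M^1.5)/(k₂·C_M^0.5) = (k₁/k₂)·C_M.
= (1.10×1.900^1.5) / (0.379×1.900^0.5) = 2.881/0.5224 = 5.51.

5.51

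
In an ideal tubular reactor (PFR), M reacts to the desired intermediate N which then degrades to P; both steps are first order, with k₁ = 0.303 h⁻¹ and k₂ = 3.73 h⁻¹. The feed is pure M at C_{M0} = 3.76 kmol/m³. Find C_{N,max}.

Evaluating C_N at τ_opt = ln(k₂/k₁)/(k₂−k₁) gives C_{N,max}/C_{M0} = (k₁/k₂)^[k₂/(k₂−k₁)].
= (0.303/3.73)^(3.73/(3.73−0.303)) = (0.08123)^(1.088) = 0.06506.
C_{N,max} = 0.06506×3.76 = 0.245 kmol/m³.

0.245 kmol/m³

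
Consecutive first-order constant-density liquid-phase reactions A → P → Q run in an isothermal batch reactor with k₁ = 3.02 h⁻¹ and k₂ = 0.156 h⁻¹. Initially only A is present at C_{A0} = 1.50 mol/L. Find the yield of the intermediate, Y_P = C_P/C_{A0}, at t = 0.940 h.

0.849

For first-order series with pure A initially, C_P(t) = k₁C_{A0}/(k₂−k₁)·(e^(−k₁t) − e^(−k₂t)).
e^(−k₁t) = e^(−3.02×0.940) = e^(−2.839) = 0.05850; e^(−k₂t) = e^(−0.1466) = 0.8636.
C_P = 3.02×1.50/(0.156−3.02) × (0.05850−0.8636) = (-1.582)×(-0.8051) = 1.273 mol/L.
Y_P = C_P/C_{A0} = 1.273/1.50 = 0.849.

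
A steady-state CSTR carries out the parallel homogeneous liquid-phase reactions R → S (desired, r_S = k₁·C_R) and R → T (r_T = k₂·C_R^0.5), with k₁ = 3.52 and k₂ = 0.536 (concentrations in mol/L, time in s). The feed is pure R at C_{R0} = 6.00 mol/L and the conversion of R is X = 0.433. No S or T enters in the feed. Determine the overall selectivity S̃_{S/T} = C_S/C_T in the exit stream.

Exit C_R = C_{R0}(1−X) = 6.00×0.567 = 3.402 mol/L.
Rates in a CSTR are evaluated at the outlet concentration: r_S = 3.52×3.402 = 11.98, r_T = 0.536×3.402^0.5 = 0.9886.
Overall selectivity = C_S/C_T = r_Sτ/(r_Tτ) = r_S/r_T = 12.1.

12.1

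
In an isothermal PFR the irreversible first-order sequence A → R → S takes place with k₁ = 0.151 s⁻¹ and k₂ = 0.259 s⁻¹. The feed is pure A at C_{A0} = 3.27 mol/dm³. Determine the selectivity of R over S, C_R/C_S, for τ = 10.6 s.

0.317

Solving the coupled first-order balances gives C_R(τ) = [k₁/(k₂−k₁)]·C_{A0}·(e^(−k₁τ) − e^(−k₂τ)).
e^(−k₁τ) = e^(−0.151×10.6) = e^(−1.601) = 0.2018; e^(−k₂τ) = e^(−2.745) = 0.06422.
C_R = 0.151×3.27/(0.259−0.151) × (0.2018−0.06422) = 4.572×0.1376 = 0.6289 mol/dm³.
C_A = C_{A0}e^(−k₁τ) = 0.6598 mol/dm³, so C_S = C_{A0}−C_A−C_R = 1.981 mol/dm³; C_R/C_S = 0.317.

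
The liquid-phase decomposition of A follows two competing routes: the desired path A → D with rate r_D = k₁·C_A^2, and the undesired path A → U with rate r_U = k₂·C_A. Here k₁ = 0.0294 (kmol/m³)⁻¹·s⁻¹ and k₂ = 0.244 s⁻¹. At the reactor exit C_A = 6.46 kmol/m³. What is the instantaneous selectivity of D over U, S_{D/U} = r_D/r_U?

0.778

S_{D/U} = r_D/r_U = (k₁·C_A^2)/(k₂·C_A) = (k₁/k₂)·C_A.
= (0.0294×6.460^2) / (0.244×6.460) = 1.227/1.576 = 0.778.
Since the desired path is higher order in A, keeping C_A high (PFR or concentrated feed) favours D.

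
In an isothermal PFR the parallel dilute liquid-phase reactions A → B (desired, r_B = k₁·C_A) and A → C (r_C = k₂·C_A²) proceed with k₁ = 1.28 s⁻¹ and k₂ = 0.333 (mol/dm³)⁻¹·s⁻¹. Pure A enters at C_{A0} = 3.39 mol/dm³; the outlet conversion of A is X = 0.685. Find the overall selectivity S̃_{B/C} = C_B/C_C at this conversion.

C_A = C_{A0}(1−X) = 1.068 mol/dm³.
Along a PFR/batch, dC_B/dC_A = −r_B/(r_B+r_C) = −k₁/(k₁+k₂·C_A).
Integrating from C_{A0} to C_A: C_B = (1.28/0.333)·ln[(1.28+0.333·3.39)/(1.28+0.333·1.07)] = 3.844·ln(2.409/1.636) = 1.488 mol/dm³.
C_C = (C_{A0}−C_A)−C_B = 0.8340 mol/dm³; S̃_{B/C} = 1.488/0.8340 = 1.78.

1.78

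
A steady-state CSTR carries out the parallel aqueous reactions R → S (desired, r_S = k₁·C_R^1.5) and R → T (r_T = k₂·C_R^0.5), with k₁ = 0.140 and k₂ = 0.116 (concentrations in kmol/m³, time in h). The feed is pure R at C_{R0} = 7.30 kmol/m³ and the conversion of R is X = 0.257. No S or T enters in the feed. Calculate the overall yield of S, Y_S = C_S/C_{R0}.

0.223

Exit C_R = C_{R0}(1−X) = 7.30×0.743 = 5.424 kmol/m³.
Rates in a CSTR are evaluated at the outlet concentration: r_S = 0.140×5.424^1.5 = 1.768, r_T = 0.116×5.424^0.5 = 0.2702.
Fraction of consumed R going to S: r_S/(r_S+r_T) = 0.8675.
C_S = 0.8675·C_{R0}·X = 0.8675×7.30×0.257 = 1.63 kmol/m³; Y_S = C_S/C_{R0} = 0.223.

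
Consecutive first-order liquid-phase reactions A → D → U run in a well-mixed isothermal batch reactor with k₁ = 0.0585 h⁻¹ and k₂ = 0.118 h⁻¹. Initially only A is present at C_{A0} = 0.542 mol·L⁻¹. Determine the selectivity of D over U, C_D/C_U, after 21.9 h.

0.380

Solving the coupled first-order balances gives C_D(t) = [k₁/(k₂−k₁)]·C_{A0}·(e^(−k₁t) − e^(−k₂t)).
e^(−k₁t) = e^(−0.0585×21.9) = e^(−1.281) = 0.2777; e^(−k₂t) = e^(−2.584) = 0.07546.
C_D = 0.0585×0.542/(0.118−0.0585) × (0.2777−0.07546) = 0.5329×0.2023 = 0.1078 mol·L⁻¹.
C_A = C_{A0}e^(−k₁t) = 0.1505 mol·L⁻¹, so C_U = C_{A0}−C_A−C_D = 0.2837 mol·L⁻¹; C_D/C_U = 0.380.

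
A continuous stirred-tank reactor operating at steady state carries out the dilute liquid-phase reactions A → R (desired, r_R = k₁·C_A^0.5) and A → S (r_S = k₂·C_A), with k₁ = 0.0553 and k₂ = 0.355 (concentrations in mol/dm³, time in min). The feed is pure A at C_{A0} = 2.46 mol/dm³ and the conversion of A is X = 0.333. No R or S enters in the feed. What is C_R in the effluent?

Exit C_A = C_{A0}(1−X) = 2.46×0.667 = 1.641 mol/dm³.
In a CSTR the entire volume is at exit conditions, so r_R = 0.0553×1.641^0.5 = 0.07084 and r_S = 0.355×1.641 = 0.5825.
Fraction of consumed A going to R: r_R/(r_R+r_S) = 0.1084.
C_R = 0.1084·C_{A0}·X = 0.1084×2.46×0.333 = 0.0888 mol/dm³.

0.0888 mol/dm³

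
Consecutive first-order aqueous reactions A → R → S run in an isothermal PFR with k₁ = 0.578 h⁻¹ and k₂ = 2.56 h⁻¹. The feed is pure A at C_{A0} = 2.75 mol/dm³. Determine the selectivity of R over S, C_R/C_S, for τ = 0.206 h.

3.41

For first-order series with pure A initially, C_R(τ) = k₁C_{A0}/(k₂−k₁)·(e^(−k₁τ) − e^(−k₂τ)).
e^(−k₁τ) = e^(−0.578×0.206) = e^(−0.1191) = 0.8877; e^(−k₂τ) = e^(−0.5274) = 0.5902.
C_R = 0.578×2.75/(2.56−0.578) × (0.8877−0.5902) = 0.8020×0.2976 = 0.2387 mol/dm³.
C_A = C_{A0}e^(−k₁τ) = 2.441 mol/dm³, so C_S = C_{A0}−C_A−C_R = 0.07004 mol/dm³; C_R/C_S = 3.41.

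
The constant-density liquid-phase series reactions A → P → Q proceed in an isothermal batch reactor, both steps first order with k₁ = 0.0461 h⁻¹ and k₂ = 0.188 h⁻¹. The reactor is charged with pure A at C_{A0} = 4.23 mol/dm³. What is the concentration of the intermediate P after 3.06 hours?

The intermediate concentration in a first-order A→B→C sequence is C_P = k₁C_{A0}(e^(−k₁t) − e^(−k₂t))/(k₂−k₁).
e^(−k₁t) = e^(−0.0461×3.06) = e^(−0.1411) = 0.8684; e^(−k₂t) = e^(−0.5753) = 0.5625.
C_P = 0.0461×4.23/(0.188−0.0461) × (0.8684−0.5625) = 1.374×0.3059 = 0.4204 mol/dm³.

0.420 mol/dm³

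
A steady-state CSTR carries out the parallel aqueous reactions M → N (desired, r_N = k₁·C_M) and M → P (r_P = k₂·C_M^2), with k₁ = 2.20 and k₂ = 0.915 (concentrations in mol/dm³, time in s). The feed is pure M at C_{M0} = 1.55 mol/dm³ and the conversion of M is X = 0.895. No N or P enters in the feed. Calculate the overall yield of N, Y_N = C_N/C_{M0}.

0.838

Exit C_M = C_{M0}(1−X) = 1.55×0.105 = 0.1627 mol/dm³.
In a CSTR the entire volume is at exit conditions, so r_N = 2.20×0.1627 = 0.3580 and r_P = 0.915×0.1627^2 = 0.02424.
Fraction of consumed M going to N: r_N/(r_N+r_P) = 0.9366.
C_N = 0.9366·C_{M0}·X = 0.9366×1.55×0.895 = 1.30 mol/dm³; Y_N = C_N/C_{M0} = 0.838.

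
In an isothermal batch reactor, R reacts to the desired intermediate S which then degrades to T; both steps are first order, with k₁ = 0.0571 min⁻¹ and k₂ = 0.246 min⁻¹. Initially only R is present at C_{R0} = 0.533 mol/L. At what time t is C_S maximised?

7.73 min

For first-order series the maximum of C_S occurs at t_opt = ln(k₂/k₁)/(k₂−k₁).
= ln(0.246/0.0571)/(0.246−0.0571) = ln(4.308)/0.1889 = 1.461/0.1889 = 7.73 min.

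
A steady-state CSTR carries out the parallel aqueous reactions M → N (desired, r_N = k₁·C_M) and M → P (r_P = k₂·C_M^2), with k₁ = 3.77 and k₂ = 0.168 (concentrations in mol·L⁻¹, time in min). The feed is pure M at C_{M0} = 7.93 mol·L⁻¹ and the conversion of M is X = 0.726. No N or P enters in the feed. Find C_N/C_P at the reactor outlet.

10.3

Exit C_M = C_{M0}(1−X) = 7.93×0.274 = 2.173 mol·L⁻¹.
Rates in a CSTR are evaluated at the outlet concentration: r_N = 3.77×2.173 = 8.192, r_P = 0.168×2.173^2 = 0.7932.
Overall selectivity = C_N/C_P = r_Nτ/(r_Pτ) = r_N/r_P = 10.3.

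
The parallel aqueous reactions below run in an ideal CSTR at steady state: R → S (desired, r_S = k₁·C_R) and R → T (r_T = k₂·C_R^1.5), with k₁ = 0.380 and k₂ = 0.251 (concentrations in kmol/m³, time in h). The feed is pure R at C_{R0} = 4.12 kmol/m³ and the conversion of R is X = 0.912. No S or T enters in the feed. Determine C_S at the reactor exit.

2.69 kmol/m³

Exit C_R = C_{R0}(1−X) = 4.12×0.0880 = 0.3626 kmol/m³.
A CSTR operates uniformly at the exit composition, giving r_S = 0.1378 and r_T = 0.05480 (each k·C_R^n at C_R = 0.3626).
Fraction of consumed R going to S: r_S/(r_S+r_T) = 0.7154.
C_S = 0.7154·C_{R0}·X = 0.7154×4.12×0.912 = 2.69 kmol/m³.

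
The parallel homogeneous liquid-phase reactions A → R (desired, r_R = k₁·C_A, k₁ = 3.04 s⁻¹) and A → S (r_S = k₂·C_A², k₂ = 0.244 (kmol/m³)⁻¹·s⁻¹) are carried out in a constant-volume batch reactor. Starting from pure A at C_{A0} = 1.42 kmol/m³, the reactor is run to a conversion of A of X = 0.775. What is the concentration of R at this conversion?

1.03 kmol/m³

C_A = C_{A0}(1−X) = 0.3195 kmol/m³.
Along a PFR/batch, dC_R/dC_A = −r_R/(r_R+r_S) = −k₁/(k₁+k₂·C_A).
Integrating from C_{A0} to C_A: C_R = (3.04/0.244)·ln[(3.04+0.244·1.42)/(3.04+0.244·0.319)] = 12.46·ln(3.386/3.118) = 1.029 kmol/m³.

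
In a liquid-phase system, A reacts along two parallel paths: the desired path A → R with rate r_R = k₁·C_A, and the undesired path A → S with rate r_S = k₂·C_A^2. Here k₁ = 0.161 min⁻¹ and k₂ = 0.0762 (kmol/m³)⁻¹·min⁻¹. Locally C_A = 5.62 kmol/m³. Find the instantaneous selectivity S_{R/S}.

0.376

S_{R/S} = r_R/r_S = (k₁·C_A)/(k₂·C_A^2) = (k₁/k₂)·C_A⁻¹.
= (0.161×5.620) / (0.0762×5.620^2) = 0.9048/2.407 = 0.376.
The undesired path is higher order in A, so low C_A (CSTR or dilute feed) favours R.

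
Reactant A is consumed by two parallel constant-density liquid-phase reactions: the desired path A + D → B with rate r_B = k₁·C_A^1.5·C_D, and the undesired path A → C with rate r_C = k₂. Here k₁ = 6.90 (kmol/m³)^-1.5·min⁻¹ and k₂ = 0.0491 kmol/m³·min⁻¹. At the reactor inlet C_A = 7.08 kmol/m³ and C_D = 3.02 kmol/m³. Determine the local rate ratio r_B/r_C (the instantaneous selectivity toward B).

7995

S_{B/C} = r_B/r_C = (k₁·C_A^1.5·C_D)/(k₂) = (k₁/k₂)·C_A^1.5·C_D.
= (6.90×7.080^1.5×3.020) / (0.0491) = 392.6/0.04910 = 7995.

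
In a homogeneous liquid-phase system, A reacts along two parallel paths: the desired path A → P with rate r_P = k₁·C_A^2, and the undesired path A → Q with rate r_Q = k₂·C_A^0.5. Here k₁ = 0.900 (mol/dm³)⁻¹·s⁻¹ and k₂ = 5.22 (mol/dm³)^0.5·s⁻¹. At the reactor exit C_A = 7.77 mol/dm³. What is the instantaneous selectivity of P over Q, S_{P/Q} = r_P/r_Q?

3.73

S_{P/Q} = r_P/r_Q = (k₁·C_A^2)/(k₂·C_A^0.5) = (k₁/k₂)·C_A^1.5.
= (0.900×7.770^2) / (5.22×7.770^0.5) = 54.34/14.55 = 3.73.
Since the desired path is higher order in A, keeping C_A high (PFR or concentrated feed) favours P.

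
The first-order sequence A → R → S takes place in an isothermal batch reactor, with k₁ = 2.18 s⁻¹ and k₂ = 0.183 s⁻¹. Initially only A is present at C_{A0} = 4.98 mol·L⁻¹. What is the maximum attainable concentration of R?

3.97 mol·L⁻¹

Evaluating C_R at t_opt = ln(k₂/k₁)/(k₂−k₁) gives C_{R,max}/C_{A0} = (k₁/k₂)^[k₂/(k₂−k₁)].
= (2.18/0.183)^(0.183/(0.183−2.18)) = (11.91)^(-0.09164) = 0.7969.
C_{R,max} = 0.7969×4.98 = 3.97 mol·L⁻¹.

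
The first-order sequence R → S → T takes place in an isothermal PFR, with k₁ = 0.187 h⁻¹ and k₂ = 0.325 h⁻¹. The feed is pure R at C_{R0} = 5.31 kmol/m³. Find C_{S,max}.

1.44 kmol/m³

For a first-order series the maximum intermediate yield is C_{S,max}/C_{R0} = (k₁/k₂)^[k₂/(k₂−k₁)].
= (0.187/0.325)^(0.325/(0.325−0.187)) = (0.5754)^(2.355) = 0.2721.
C_{S,max} = 0.2721×5.31 = 1.44 kmol/m³.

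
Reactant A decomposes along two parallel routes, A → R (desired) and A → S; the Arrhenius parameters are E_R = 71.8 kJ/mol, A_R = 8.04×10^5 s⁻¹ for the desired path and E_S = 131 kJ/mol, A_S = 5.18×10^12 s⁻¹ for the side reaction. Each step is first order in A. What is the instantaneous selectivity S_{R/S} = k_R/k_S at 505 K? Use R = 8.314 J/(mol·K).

0.206

With equal orders, S_{R/S} = k_R/k_S = (A_R/A_S)·exp[(E_S−E_R)/(RT)].
(E_S−E_R)/(RT) = (131−71.8)×10³/(8.314×505) = 59200/4199 = 14.10.
k_R/k_S = (8.04×10^5/5.18×10^12)·exp(14.10) = 1.552×10^-7 × 1.329×10^6 = 0.206.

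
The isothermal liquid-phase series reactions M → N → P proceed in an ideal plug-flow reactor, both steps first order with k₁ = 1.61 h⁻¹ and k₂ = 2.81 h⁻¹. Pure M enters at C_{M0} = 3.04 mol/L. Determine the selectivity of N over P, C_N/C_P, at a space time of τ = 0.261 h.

For first-order series with pure M initially, C_N(τ) = k₁C_{M0}/(k₂−k₁)·(e^(−k₁τ) − e^(−k₂τ)).
e^(−k₁τ) = e^(−1.61×0.261) = e^(−0.4202) = 0.6569; e^(−k₂τ) = e^(−0.7334) = 0.4803.
C_N = 1.61×3.04/(2.81−1.61) × (0.6569−0.4803) = 4.079×0.1766 = 0.7205 mol/L.
C_M = C_{M0}e^(−k₁τ) = 1.997 mol/L, so C_P = C_{M0}−C_M−C_N = 0.3225 mol/L; C_N/C_P = 2.23.

2.23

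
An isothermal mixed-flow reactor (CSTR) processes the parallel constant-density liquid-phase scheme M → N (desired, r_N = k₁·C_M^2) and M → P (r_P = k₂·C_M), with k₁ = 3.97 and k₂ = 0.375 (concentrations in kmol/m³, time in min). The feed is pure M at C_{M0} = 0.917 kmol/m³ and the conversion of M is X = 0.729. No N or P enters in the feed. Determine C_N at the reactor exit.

Exit C_M = C_{M0}(1−X) = 0.917×0.271 = 0.2485 kmol/m³.
In a CSTR the entire volume is at exit conditions, so r_N = 3.97×0.2485^2 = 0.2452 and r_P = 0.375×0.2485 = 0.09319.
Fraction of consumed M going to N: r_N/(r_N+r_P) = 0.7246.
C_N = 0.7246·C_{M0}·X = 0.7246×0.917×0.729 = 0.484 kmol/m³.

0.484 kmol/m³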